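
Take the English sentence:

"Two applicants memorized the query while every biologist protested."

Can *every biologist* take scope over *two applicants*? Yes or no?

Structurally, *every biologist* is inside the adjunct clause *while every biologist protested*.
Adjunct clauses are scope islands: a quantifier inside an adjunct cannot raise into the matrix clause.
*every biologist* > *two applicants* would require crossing that boundary, which is illicit.

No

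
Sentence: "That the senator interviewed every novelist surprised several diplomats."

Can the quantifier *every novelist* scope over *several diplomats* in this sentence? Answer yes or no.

Structurally, *every novelist* is inside the sentential subject *that the senator interviewed every novelist*.
Subjects — clausal subjects included — are islands for extraction, and QR is no exception.
So the wide-scope reading for *every novelist* is blocked.

No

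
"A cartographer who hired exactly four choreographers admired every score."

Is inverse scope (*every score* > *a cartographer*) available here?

The relative clause *who hired exactly four choreographers* modifies *a cartographer*, but *every score* is not inside that relative clause — it is an argument of the matrix verb.
Clause-internal QR can adjoin the lower DP above the subject, yielding the inverse reading.

Yes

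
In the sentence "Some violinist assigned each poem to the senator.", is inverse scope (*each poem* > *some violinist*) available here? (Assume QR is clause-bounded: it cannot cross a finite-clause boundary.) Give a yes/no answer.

Yes

*each poem* and *some violinist* are in the same minimal clause.
Since no island is crossed, the inverse ordering is licensed alongside surface scope.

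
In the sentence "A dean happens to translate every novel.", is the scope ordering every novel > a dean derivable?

Infinitival complements of raising predicates do not block QR; *every novel* and *a dean* are effectively clausemates.
Nothing blocks QR of the lower DP to a position above the higher one, so inverse scope is available.
So *every novel* > *a dean* is among the available readings.

Yes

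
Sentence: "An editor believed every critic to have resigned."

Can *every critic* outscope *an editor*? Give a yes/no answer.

Yes

*every critic* is the subject of an ECM infinitive — the infinitival complement of an ECM verb is not a scope island, so *every critic* can raise into the matrix clause.
QR within a single clause is free, so the lower quantifier may take scope over the higher one.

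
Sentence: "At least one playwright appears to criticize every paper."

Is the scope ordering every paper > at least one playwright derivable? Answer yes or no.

Yes

The matrix predicate is a raising verb, whose infinitival complement is not a scope island — *every paper* can QR into the matrix clause.
No island intervenes, so both surface and inverse scope are derivable.
So *every paper* > *at least one playwright* is among the available readings.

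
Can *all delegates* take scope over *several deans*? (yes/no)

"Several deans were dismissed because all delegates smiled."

No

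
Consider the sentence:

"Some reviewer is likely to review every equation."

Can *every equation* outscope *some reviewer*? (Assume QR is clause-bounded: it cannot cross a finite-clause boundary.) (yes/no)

*every equation* is inside a raising infinitive, which is transparent to QR (no CP barrier), so it behaves as a matrix argument.
Clause-internal QR can adjoin the lower DP above the subject, yielding the inverse reading.
Both orderings are possible: *some reviewer* > *every equation* and *every equation* > *some reviewer*.

Yes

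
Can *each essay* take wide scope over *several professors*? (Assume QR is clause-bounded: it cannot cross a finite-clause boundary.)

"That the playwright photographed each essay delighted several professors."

The target quantifier *each essay* is part of the sentential subject *that the playwright photographed each essay*.
The Sentential Subject Constraint rules out raising the quantifier out of the that-clause subject.
So the wide-scope reading for *each essay* is blocked.

No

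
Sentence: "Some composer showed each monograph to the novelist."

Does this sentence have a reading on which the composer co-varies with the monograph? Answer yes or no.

Yes

That reading corresponds to *each monograph* > *some composer*.
Both DPs are arguments of the same predicate; there is no clause or island boundary between them.
Since no island is crossed, the inverse ordering is licensed alongside surface scope.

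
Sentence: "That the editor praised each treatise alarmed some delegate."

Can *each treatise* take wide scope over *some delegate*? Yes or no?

Structurally, *each treatise* is inside the sentential subject *that the editor praised each treatise*.
The subject-island constraint blocks QR out of a clausal subject.
*each treatise* > *some delegate* would require crossing that boundary, which is illicit.

No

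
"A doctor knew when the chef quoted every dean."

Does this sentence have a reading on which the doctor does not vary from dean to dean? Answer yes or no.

That reading corresponds to *a doctor* > *every dean*.
That is the surface-scope ordering, which is always one of the available readings — island constraints only ever restrict inverse scope.

Yes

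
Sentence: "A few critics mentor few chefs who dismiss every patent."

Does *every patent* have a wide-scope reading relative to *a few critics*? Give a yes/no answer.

No

The DP *every patent* is contained in the relative clause *who dismiss every patent* modifying *few chefs*.
The relative clause forms an island for QR, so the quantifier is confined to the head noun's restrictor.
*every patent* is confined to the island and cannot take scope over *a few critics*.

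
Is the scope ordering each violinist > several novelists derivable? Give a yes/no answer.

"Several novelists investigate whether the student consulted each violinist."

*each violinist* is embedded in the embedded question *whether the student consulted each violinist*.
Embedded questions are wh-islands: a quantifier inside an indirect question cannot QR into the matrix clause.
So *each violinist* cannot raise to a position above *several novelists*.

No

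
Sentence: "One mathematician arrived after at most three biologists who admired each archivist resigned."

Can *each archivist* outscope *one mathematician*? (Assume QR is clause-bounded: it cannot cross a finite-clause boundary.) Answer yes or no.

No

Structurally, *each archivist* is inside the relative clause *who admired each archivist*, which is itself inside the adjunct *after at most three biologists who admired each archivist resigned*.
Two island boundaries intervene — the relative clause and the adjunct. Either alone would block QR.
Hence only narrow scope for *each archivist* (under *one mathematician*) survives.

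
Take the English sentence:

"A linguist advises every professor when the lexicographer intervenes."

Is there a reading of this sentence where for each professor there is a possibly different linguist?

Yes

The described interpretation is the *every professor* > *a linguist* scoping.
Although there is an adjunct clause, *every professor* is in the main clause, not inside the adjunct.
No island intervenes, so both surface and inverse scope are derivable.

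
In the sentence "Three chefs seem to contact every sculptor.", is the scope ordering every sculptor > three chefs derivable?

*every sculptor* is inside a raising infinitive, which is transparent to QR (no CP barrier), so it behaves as a matrix argument.
Nothing blocks QR of the lower DP to a position above the higher one, so inverse scope is available.
Both orderings are possible: *three chefs* > *every sculptor* and *every sculptor* > *three chefs*.

Yes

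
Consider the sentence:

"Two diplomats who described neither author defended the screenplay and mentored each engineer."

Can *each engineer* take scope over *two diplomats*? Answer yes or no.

No

*each engineer* is embedded in one conjunct of the coordinate structure (*mentored each engineer*).
A quantifier cannot raise out of one conjunct of a coordination across the whole coordinate structure — the CSC applies to QR.
There is no licit LF on which *each engineer* c-commands *two diplomats*.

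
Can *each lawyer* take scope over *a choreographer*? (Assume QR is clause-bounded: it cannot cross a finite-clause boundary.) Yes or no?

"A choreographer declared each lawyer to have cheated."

The ECM infinitive is scope-transparent — *each lawyer* is free to raise above *a choreographer*.
Nothing blocks QR of the lower DP to a position above the higher one, so inverse scope is available.

Yes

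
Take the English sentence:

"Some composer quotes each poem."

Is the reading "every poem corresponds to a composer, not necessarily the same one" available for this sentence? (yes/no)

The described interpretation is the *each poem* > *some composer* scoping.
Both DPs are arguments of the same predicate; there is no clause or island boundary between them.
No island intervenes, so both surface and inverse scope are derivable.
So *each poem* > *some composer* is among the available readings.

Yes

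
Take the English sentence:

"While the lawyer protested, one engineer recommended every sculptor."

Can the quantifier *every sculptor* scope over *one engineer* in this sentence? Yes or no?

Yes

Although there is an adjunct clause, *every sculptor* is in the main clause, not inside the adjunct.
No island intervenes, so both surface and inverse scope are derivable.
Both orderings are possible: *one engineer* > *every sculptor* and *every sculptor* > *one engineer*.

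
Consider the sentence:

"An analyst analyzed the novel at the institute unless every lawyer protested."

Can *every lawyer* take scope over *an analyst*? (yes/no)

No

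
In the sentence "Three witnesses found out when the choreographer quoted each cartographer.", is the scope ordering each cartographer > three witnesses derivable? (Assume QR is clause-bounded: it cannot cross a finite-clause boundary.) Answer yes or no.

*each cartographer* sits inside the embedded question *when the choreographer quoted each cartographer*.
An indirect question is a wh-island; the filled [Spec,CP] blocks QR across the CP edge.
The inverse ordering *each cartographer* > *three witnesses* is therefore underivable.

No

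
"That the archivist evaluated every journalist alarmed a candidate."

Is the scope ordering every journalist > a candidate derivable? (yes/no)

*every journalist* occurs within the sentential subject *that the archivist evaluated every journalist*.
Subjects — clausal subjects included — are islands for extraction, and QR is no exception.
*every journalist* > *a candidate* would require crossing that boundary, which is illicit.

No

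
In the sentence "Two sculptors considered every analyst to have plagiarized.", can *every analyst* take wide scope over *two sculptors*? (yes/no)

*every analyst* is an ECM subject; ECM complements are not islands, and the embedded quantifier may take matrix scope.
Nothing blocks QR of the lower DP to a position above the higher one, so inverse scope is available.

Yes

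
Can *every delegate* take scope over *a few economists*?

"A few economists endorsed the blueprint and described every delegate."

*every delegate* occurs within one conjunct of the coordinate structure (*described every delegate*).
A quantifier cannot raise out of one conjunct of a coordination across the whole coordinate structure — the CSC applies to QR.
*every delegate* > *a few economists* would require crossing that boundary, which is illicit.

No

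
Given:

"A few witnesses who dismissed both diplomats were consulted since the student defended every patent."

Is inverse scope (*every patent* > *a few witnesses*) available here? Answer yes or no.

The target quantifier *every patent* is part of the adjunct clause *since the student defended every patent*.
Since the clause is an adjunct (not a complement), the Adjunct Condition blocks QR across its edge.
Hence only narrow scope for *every patent* (under *a few witnesses*) survives.

No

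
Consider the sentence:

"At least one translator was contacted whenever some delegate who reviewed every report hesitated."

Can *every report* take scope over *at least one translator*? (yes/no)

No

Structurally, *every report* is inside the relative clause *who reviewed every report*, which is itself inside the adjunct *whenever some delegate who reviewed every report hesitated*.
Both the relative clause and the enclosing adjunct are scope islands; QR cannot cross either.
The inverse ordering *every report* > *at least one translator* is therefore underivable.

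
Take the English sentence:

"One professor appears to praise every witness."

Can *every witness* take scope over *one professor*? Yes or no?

Yes

*every witness* is the object of the infinitival complement of a raising predicate; raising infinitives are transparent for QR, so the two DPs are in effect clausemates.
No island intervenes, so both surface and inverse scope are derivable.
The sentence is scopally ambiguous between *one professor* > *every witness* and *every witness* > *one professor*.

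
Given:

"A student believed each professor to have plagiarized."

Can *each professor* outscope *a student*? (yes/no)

*each professor* is the subject of an ECM infinitive — the infinitival complement of an ECM verb is not a scope island, so *each professor* can raise into the matrix clause.
No island intervenes, so both surface and inverse scope are derivable.
Both orderings are possible: *a student* > *each professor* and *each professor* > *a student*.

Yes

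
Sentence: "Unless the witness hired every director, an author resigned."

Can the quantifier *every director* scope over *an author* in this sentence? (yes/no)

No

*every director* occurs within the adjunct clause *unless the witness hired every director*.
Scope out of an adjunct clause is unavailable: QR respects the adjunct-island constraint.
So *every director* cannot raise to a position above *an author*.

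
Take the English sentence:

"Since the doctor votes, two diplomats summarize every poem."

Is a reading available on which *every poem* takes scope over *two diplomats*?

Yes

The adjunct clause does not contain *every poem*, which is the matrix object.
QR within a single clause is free, so the lower quantifier may take scope over the higher one.
So *every poem* > *two diplomats* is among the available readings.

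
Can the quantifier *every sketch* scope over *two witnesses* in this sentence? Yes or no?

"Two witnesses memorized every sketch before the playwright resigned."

Yes

*every sketch* is a matrix argument; the adjunct is an island but the target quantifier is outside it.
Clause-internal QR can adjoin the lower DP above the subject, yielding the inverse reading.
Both orderings are possible: *two witnesses* > *every sketch* and *every sketch* > *two witnesses*.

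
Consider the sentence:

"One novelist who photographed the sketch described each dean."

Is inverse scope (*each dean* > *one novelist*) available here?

The relative clause *who photographed the sketch* modifies *one novelist*, but *each dean* is not inside that relative clause — it is an argument of the matrix verb.
Nothing blocks QR of the lower DP to a position above the higher one, so inverse scope is available.
The sentence is scopally ambiguous between *one novelist* > *each dean* and *each dean* > *one novelist*.

Yes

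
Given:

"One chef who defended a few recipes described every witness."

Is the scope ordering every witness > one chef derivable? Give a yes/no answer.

The RC *who defended a few recipes* is an island, but *every witness* is not inside it — it is the matrix object, a clausemate of *one chef*.
Nothing blocks QR of the lower DP to a position above the higher one, so inverse scope is available.
Both orderings are possible: *one chef* > *every witness* and *every witness* > *one chef*.

Yes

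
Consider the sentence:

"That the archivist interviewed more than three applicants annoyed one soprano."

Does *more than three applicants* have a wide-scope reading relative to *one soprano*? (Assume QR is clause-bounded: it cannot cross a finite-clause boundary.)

The DP *more than three applicants* is contained in the sentential subject *that the archivist interviewed more than three applicants*.
Sentential subjects are islands: a quantifier inside the subject clause cannot raise over the matrix predicate.
The ordering *more than three applicants* > *one soprano* is therefore underivable.

No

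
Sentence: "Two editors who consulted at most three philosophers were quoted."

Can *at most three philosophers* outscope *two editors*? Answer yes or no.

*at most three philosophers* is embedded in the relative clause *who consulted at most three philosophers*.
Relative clauses block scope extraction: QR cannot target a position outside the modified NP.
There is no licit LF on which *at most three philosophers* c-commands *two editors*.

No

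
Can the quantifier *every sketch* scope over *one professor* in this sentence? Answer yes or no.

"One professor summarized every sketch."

*every sketch* is the matrix object and *one professor* the matrix subject; the two are clausemates.
Ordinary QR to a clause-peripheral position gives the wide-scope LF for the lower DP.
So *every sketch* > *one professor* is among the available readings.

Yes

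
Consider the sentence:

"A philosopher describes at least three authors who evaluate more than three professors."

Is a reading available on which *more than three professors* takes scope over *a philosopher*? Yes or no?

The target quantifier *more than three professors* is part of the relative clause *who evaluate more than three professors* modifying *at least three authors*.
QR out of a relative clause is ruled out by the relative-clause island constraint.
*more than three professors* is confined to the island and cannot take scope over *a philosopher*.

No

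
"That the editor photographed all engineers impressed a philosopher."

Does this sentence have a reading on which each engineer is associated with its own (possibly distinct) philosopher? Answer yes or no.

That reading corresponds to *all engineers* > *a philosopher*.
Structurally, *all engineers* is inside the sentential subject *that the editor photographed all engineers*.
The Sentential Subject Constraint rules out raising the quantifier out of the that-clause subject.
So the wide-scope reading for *all engineers* is blocked.

No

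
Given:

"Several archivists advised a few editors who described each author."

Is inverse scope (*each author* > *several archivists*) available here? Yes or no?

No

The DP *each author* is contained in the relative clause *who described each author* modifying *a few editors*.
The relative clause forms an island for QR, so the quantifier is confined to the head noun's restrictor.
So the wide-scope reading for *each author* is blocked.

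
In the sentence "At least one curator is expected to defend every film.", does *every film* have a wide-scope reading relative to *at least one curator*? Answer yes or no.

Yes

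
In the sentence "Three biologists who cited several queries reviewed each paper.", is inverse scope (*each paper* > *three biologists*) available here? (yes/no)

Yes

*each paper* sits in the matrix clause, not in the relative clause on *three biologists*.
Ordinary QR to a clause-peripheral position gives the wide-scope LF for the lower DP.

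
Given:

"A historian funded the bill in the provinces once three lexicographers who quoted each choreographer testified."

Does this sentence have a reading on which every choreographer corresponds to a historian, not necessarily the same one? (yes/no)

The described interpretation is the *each choreographer* > *a historian* scoping.
Structurally, *each choreographer* is inside the relative clause *who quoted each choreographer*, which is itself inside the adjunct *once three lexicographers who quoted each choreographer testified*.
Nested islands: the RC island is itself inside an adjunct island, so wide scope is doubly excluded.
So *each choreographer* cannot raise to a position above *a historian*.

No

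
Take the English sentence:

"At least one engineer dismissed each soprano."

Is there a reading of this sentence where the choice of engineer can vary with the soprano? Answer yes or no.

That reading corresponds to *each soprano* > *at least one engineer*.
*at least one engineer* and *each soprano* are co-arguments of the matrix verb, with nothing but a clause-internal boundary between them.
Nothing blocks QR of the lower DP to a position above the higher one, so inverse scope is available.
Both orderings are possible: *at least one engineer* > *each soprano* and *each soprano* > *at least one engineer*.

Yes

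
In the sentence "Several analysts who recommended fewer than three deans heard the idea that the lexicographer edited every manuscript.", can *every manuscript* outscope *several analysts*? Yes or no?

No

The DP *every manuscript* is contained in the complex NP *the idea that the lexicographer edited every manuscript*.
Noun-complement clauses are scope islands (the Complex NP Constraint): a quantifier inside one cannot scope into the matrix.
So the wide-scope reading for *every manuscript* is blocked.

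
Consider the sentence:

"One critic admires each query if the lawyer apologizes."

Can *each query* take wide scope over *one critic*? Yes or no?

Yes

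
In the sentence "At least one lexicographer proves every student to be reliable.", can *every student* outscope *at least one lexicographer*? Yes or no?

Yes

ECM infinitives lack a CP barrier, so *every student* can QR over the matrix subject *at least one lexicographer*.
Ordinary QR to a clause-peripheral position gives the wide-scope LF for the lower DP.
So *every student* > *at least one lexicographer* is among the available readings.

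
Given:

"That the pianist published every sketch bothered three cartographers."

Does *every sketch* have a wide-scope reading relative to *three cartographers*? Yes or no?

No

The target quantifier *every sketch* is part of the sentential subject *that the pianist published every sketch*.
Subjects — clausal subjects included — are islands for extraction, and QR is no exception.
*every sketch* is confined to the island and cannot take scope over *three cartographers*.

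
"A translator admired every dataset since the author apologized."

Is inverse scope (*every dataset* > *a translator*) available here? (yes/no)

The adjunct clause does not contain *every dataset*, which is the matrix object.
Since no island is crossed, the inverse ordering is licensed alongside surface scope.

Yes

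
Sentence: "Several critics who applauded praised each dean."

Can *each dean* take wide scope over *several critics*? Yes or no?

Although the sentence contains a relative clause (*who applauded*), *each dean* is outside it, in the matrix VP.
Since no island is crossed, the inverse ordering is licensed alongside surface scope.

Yes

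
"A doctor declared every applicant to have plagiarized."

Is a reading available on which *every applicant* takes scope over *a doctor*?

Yes

The ECM infinitive is scope-transparent — *every applicant* is free to raise above *a doctor*.
Since no island is crossed, the inverse ordering is licensed alongside surface scope.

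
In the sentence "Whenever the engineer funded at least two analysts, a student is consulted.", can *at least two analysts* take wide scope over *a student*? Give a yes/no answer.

No

*at least two analysts* sits inside the adjunct clause *whenever the engineer funded at least two analysts*.
The adjunct-island constraint bars QR out of an adverbial clause.
The ordering *at least two analysts* > *a student* is therefore underivable.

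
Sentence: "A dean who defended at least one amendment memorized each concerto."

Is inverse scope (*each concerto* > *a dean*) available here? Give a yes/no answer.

Yes

Although the sentence contains a relative clause (*who defended at least one amendment*), *each concerto* is outside it, in the matrix VP.
Clause-internal QR can adjoin the lower DP above the subject, yielding the inverse reading.
The sentence is scopally ambiguous between *a dean* > *each concerto* and *each concerto* > *a dean*.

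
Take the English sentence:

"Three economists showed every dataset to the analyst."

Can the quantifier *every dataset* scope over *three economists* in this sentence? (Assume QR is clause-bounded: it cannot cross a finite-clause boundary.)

Yes

Both DPs are arguments of the same predicate; there is no clause or island boundary between them.
Since no island is crossed, the inverse ordering is licensed alongside surface scope.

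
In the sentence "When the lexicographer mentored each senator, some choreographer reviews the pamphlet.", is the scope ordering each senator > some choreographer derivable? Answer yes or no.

No

*each senator* sits inside the adjunct clause *when the lexicographer mentored each senator*.
Adjunct clauses are scope islands: a quantifier inside an adjunct cannot raise into the matrix clause.
*each senator* > *some choreographer* would require crossing that boundary, which is illicit.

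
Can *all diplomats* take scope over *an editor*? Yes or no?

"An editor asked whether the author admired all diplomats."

Structurally, *all diplomats* is inside the embedded question *whether the author admired all diplomats*.
The wh-island constraint blocks QR out of an embedded interrogative.
Hence only narrow scope for *all diplomats* (under *an editor*) survives.
(Only the surface reading survives: one fixed editor with respect to all the relevant diplomats.)

No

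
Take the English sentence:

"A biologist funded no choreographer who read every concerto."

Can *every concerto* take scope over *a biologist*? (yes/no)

*every concerto* occurs within the relative clause *who read every concerto* modifying *no choreographer*.
The relative clause forms an island for QR, so the quantifier is confined to the head noun's restrictor.
There is no licit LF on which *every concerto* c-commands *a biologist*.
(Only the surface reading survives: one fixed biologist with respect to all the relevant concertos.)

No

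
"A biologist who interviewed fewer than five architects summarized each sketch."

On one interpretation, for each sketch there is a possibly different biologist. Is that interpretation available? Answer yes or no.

The described interpretation is the *each sketch* > *a biologist* scoping.
*each sketch* is a matrix argument; only *a biologist* is modified by the relative clause *who interviewed fewer than five architects*, so the RC island is irrelevant to the target quantifier.
No island intervenes, so both surface and inverse scope are derivable.
So *each sketch* > *a biologist* is among the available readings.

Yes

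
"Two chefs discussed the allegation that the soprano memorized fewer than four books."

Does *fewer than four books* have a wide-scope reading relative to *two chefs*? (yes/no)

Structurally, *fewer than four books* is inside the complex NP *the allegation that the soprano memorized fewer than four books*.
The complex NP is opaque for QR — the quantifier is frozen inside the noun's complement.
So the wide-scope reading for *fewer than four books* is blocked.

No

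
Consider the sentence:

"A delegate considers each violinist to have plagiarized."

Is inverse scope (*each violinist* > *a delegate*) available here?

Yes

*each violinist* is the subject of an ECM infinitive — the infinitival complement of an ECM verb is not a scope island, so *each violinist* can raise into the matrix clause.
Since no island is crossed, the inverse ordering is licensed alongside surface scope.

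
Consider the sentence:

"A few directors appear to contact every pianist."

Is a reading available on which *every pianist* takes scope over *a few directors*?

Yes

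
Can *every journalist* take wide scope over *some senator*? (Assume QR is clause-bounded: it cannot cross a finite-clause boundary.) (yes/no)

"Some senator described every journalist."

*every journalist* and *some senator* are in the same minimal clause.
With no island boundary between them, the object can take inverse scope over the subject via ordinary QR within the clause.

Yes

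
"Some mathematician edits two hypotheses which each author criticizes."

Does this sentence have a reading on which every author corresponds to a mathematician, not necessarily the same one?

No

That reading corresponds to *each author* > *some mathematician*.
*each author* occurs within the relative clause *which each author criticizes* modifying *two hypotheses*.
A relative clause is a scope island — quantifier raising cannot cross its boundary.
*each author* > *some mathematician* would require crossing that boundary, which is illicit.
(Only the surface reading survives: one fixed mathematician with respect to all the relevant authors.)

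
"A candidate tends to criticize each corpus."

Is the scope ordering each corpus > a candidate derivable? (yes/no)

Yes

*each corpus* is inside a raising infinitive, which is transparent to QR (no CP barrier), so it behaves as a matrix argument.
With no island boundary between them, the object can take inverse scope over the subject via ordinary QR within the clause.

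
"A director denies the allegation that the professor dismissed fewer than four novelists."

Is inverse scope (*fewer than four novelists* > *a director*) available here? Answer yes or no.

*fewer than four novelists* is embedded in the complex NP *the allegation that the professor dismissed fewer than four novelists*.
A that-clause complement to a noun is an island; QR cannot cross the NP boundary.
There is no licit LF on which *fewer than four novelists* c-commands *a director*.

No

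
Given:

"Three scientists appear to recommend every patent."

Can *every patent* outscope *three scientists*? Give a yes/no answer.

Yes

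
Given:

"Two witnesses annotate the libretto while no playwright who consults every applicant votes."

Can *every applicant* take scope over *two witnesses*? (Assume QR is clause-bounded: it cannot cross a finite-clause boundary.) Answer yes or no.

No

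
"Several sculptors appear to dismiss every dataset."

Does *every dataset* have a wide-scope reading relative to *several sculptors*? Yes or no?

The matrix predicate is a raising verb, whose infinitival complement is not a scope island — *every dataset* can QR into the matrix clause.
With no island boundary between them, the object can take inverse scope over the subject via ordinary QR within the clause.

Yes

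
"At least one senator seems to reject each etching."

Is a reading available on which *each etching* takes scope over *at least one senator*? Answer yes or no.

Yes

Infinitival complements of raising predicates do not block QR; *each etching* and *at least one senator* are effectively clausemates.
Nothing blocks QR of the lower DP to a position above the higher one, so inverse scope is available.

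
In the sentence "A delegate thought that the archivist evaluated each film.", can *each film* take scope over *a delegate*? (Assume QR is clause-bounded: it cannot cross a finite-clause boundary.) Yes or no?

No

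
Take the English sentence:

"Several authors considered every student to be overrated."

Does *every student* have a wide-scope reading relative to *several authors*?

*every student* is the subject of an ECM infinitive — the infinitival complement of an ECM verb is not a scope island, so *every student* can raise into the matrix clause.
With no island boundary between them, the object can take inverse scope over the subject via ordinary QR within the clause.
The sentence is scopally ambiguous between *several authors* > *every student* and *every student* > *several authors*.

Yes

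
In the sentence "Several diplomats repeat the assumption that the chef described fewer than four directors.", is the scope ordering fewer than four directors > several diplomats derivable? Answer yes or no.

No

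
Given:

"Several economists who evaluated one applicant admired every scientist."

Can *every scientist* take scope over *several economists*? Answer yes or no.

Yes

The relative clause *who evaluated one applicant* modifies *several economists*, but *every scientist* is not inside that relative clause — it is an argument of the matrix verb.
Clause-internal QR can adjoin the lower DP above the subject, yielding the inverse reading.
So *every scientist* > *several economists* is among the available readings.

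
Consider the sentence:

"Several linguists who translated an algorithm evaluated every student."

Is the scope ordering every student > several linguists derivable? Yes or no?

*every student* is a matrix argument; only *several linguists* is modified by the relative clause *who translated an algorithm*, so the RC island is irrelevant to the target quantifier.
No island intervenes, so both surface and inverse scope are derivable.

Yes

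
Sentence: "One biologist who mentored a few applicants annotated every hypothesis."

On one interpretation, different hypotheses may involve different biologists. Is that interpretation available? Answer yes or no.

Yes

The described interpretation is the *every hypothesis* > *one biologist* scoping.
Although the sentence contains a relative clause (*who mentored a few applicants*), *every hypothesis* is outside it, in the matrix VP.
Since no island is crossed, the inverse ordering is licensed alongside surface scope.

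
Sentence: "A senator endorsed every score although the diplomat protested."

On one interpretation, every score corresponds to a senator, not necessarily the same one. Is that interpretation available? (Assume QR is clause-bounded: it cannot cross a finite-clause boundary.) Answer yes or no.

Yes

This is the *every score* > *a senator* reading.
Neither queried DP is inside the adjunct, so the adjunct-island constraint does not apply.
With no island boundary between them, the object can take inverse scope over the subject via ordinary QR within the clause.
So *every score* > *a senator* is among the available readings.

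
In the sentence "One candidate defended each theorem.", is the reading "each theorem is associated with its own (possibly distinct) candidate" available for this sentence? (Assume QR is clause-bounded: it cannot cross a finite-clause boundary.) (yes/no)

The described interpretation is the *each theorem* > *one candidate* scoping.
*one candidate* and *each theorem* are co-arguments of the matrix verb, with nothing but a clause-internal boundary between them.
With no island boundary between them, the object can take inverse scope over the subject via ordinary QR within the clause.

Yes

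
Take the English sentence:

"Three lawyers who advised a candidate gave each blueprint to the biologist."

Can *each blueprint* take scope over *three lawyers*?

Yes

The relative clause *who advised a candidate* modifies *three lawyers*, but *each blueprint* is not inside that relative clause — it is an argument of the matrix verb.
QR within a single clause is free, so the lower quantifier may take scope over the higher one.
Both orderings are possible: *three lawyers* > *each blueprint* and *each blueprint* > *three lawyers*.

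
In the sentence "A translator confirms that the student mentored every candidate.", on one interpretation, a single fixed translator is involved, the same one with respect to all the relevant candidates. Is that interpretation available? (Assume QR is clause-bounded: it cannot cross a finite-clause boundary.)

This is the *a translator* > *every candidate* reading.
Nothing needs to raise for *a translator* > *every candidate*, so no island constraint is at stake.

Yes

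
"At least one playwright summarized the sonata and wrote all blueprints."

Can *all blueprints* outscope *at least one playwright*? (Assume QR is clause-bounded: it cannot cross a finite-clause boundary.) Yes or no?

No

The target quantifier *all blueprints* is part of one conjunct of the coordinate structure (*wrote all blueprints*).
Asymmetric QR out of one conjunct violates the Coordinate Structure Constraint.
*all blueprints* is confined to the island and cannot take scope over *at least one playwright*.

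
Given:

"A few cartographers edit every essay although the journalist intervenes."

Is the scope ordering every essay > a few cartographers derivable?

Although there is an adjunct clause, *every essay* is in the main clause, not inside the adjunct.
With no island boundary between them, the object can take inverse scope over the subject via ordinary QR within the clause.
The sentence is scopally ambiguous between *a few cartographers* > *every essay* and *every essay* > *a few cartographers*.

Yes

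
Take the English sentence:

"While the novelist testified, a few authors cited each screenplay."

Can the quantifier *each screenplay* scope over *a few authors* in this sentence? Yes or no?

Neither queried DP is inside the adjunct, so the adjunct-island constraint does not apply.
Nothing blocks QR of the lower DP to a position above the higher one, so inverse scope is available.

Yes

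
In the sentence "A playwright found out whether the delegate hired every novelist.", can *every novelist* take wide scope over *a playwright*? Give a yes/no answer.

The DP *every novelist* is contained in the embedded question *whether the delegate hired every novelist*.
Embedded wh-clauses are opaque for QR, so the quantifier stays inside the question.
*every novelist* > *a playwright* would require crossing that boundary, which is illicit.

No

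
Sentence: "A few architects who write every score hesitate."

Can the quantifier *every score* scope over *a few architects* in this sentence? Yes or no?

No

*every score* is embedded in the relative clause *who write every score*.
Relative clauses block scope extraction: QR cannot target a position outside the modified NP.
The inverse ordering *every score* > *a few architects* is therefore underivable.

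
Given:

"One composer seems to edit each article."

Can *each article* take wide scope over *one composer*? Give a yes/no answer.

*each article* is inside a raising infinitive, which is transparent to QR (no CP barrier), so it behaves as a matrix argument.
With no island boundary between them, the object can take inverse scope over the subject via ordinary QR within the clause.

Yes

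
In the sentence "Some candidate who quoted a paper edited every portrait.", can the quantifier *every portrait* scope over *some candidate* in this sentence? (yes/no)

Yes

The RC *who quoted a paper* is an island, but *every portrait* is not inside it — it is the matrix object, a clausemate of *some candidate*.
With no island boundary between them, the object can take inverse scope over the subject via ordinary QR within the clause.
Both orderings are possible: *some candidate* > *every portrait* and *every portrait* > *some candidate*.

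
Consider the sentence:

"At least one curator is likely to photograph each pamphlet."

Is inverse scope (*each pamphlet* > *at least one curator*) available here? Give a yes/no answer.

Yes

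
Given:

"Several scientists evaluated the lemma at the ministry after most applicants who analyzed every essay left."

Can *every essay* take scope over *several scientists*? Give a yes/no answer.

Structurally, *every essay* is inside the relative clause *who analyzed every essay*, which is itself inside the adjunct *after most applicants who analyzed every essay left*.
Two island boundaries intervene — the relative clause and the adjunct. Either alone would block QR.
Hence only narrow scope for *every essay* (under *several scientists*) survives.

No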